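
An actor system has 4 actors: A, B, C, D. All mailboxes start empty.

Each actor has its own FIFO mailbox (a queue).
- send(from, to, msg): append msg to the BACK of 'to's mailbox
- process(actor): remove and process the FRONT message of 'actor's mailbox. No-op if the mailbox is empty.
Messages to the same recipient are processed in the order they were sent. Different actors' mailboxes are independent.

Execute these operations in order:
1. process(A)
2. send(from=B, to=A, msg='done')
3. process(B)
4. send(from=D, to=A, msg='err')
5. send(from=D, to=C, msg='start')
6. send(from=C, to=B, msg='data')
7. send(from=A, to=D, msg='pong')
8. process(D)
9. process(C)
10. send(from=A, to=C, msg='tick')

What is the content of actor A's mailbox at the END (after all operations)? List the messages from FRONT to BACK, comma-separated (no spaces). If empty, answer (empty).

Answer: done,err

Derivation:
After 1 (process(A)): A:[] B:[] C:[] D:[]
After 2 (send(from=B, to=A, msg='done')): A:[done] B:[] C:[] D:[]
After 3 (process(B)): A:[done] B:[] C:[] D:[]
After 4 (send(from=D, to=A, msg='err')): A:[done,err] B:[] C:[] D:[]
After 5 (send(from=D, to=C, msg='start')): A:[done,err] B:[] C:[start] D:[]
After 6 (send(from=C, to=B, msg='data')): A:[done,err] B:[data] C:[start] D:[]
After 7 (send(from=A, to=D, msg='pong')): A:[done,err] B:[data] C:[start] D:[pong]
After 8 (process(D)): A:[done,err] B:[data] C:[start] D:[]
After 9 (process(C)): A:[done,err] B:[data] C:[] D:[]
After 10 (send(from=A, to=C, msg='tick')): A:[done,err] B:[data] C:[tick] D:[]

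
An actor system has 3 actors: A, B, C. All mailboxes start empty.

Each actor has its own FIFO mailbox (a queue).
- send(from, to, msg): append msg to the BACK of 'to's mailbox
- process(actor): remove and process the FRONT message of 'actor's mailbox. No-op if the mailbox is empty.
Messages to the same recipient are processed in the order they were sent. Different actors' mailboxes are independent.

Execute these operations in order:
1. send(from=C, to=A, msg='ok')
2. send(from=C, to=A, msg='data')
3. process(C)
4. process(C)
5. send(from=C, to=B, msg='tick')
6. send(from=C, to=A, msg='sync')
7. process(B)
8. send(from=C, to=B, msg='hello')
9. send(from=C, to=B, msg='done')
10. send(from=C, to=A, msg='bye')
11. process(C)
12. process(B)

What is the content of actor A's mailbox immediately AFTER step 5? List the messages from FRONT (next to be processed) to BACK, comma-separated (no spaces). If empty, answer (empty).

After 1 (send(from=C, to=A, msg='ok')): A:[ok] B:[] C:[]
After 2 (send(from=C, to=A, msg='data')): A:[ok,data] B:[] C:[]
After 3 (process(C)): A:[ok,data] B:[] C:[]
After 4 (process(C)): A:[ok,data] B:[] C:[]
After 5 (send(from=C, to=B, msg='tick')): A:[ok,data] B:[tick] C:[]

ok,data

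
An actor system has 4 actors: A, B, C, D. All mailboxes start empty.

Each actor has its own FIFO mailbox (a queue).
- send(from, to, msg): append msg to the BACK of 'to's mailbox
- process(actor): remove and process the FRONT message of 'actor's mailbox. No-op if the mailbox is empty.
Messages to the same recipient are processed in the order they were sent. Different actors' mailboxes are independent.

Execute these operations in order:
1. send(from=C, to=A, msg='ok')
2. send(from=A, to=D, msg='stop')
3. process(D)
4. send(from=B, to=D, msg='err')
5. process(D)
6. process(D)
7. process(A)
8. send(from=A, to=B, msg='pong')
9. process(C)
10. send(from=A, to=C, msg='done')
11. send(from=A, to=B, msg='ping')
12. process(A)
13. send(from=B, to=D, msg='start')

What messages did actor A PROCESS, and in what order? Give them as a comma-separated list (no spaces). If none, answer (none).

After 1 (send(from=C, to=A, msg='ok')): A:[ok] B:[] C:[] D:[]
After 2 (send(from=A, to=D, msg='stop')): A:[ok] B:[] C:[] D:[stop]
After 3 (process(D)): A:[ok] B:[] C:[] D:[]
After 4 (send(from=B, to=D, msg='err')): A:[ok] B:[] C:[] D:[err]
After 5 (process(D)): A:[ok] B:[] C:[] D:[]
After 6 (process(D)): A:[ok] B:[] C:[] D:[]
After 7 (process(A)): A:[] B:[] C:[] D:[]
After 8 (send(from=A, to=B, msg='pong')): A:[] B:[pong] C:[] D:[]
After 9 (process(C)): A:[] B:[pong] C:[] D:[]
After 10 (send(from=A, to=C, msg='done')): A:[] B:[pong] C:[done] D:[]
After 11 (send(from=A, to=B, msg='ping')): A:[] B:[pong,ping] C:[done] D:[]
After 12 (process(A)): A:[] B:[pong,ping] C:[done] D:[]
After 13 (send(from=B, to=D, msg='start')): A:[] B:[pong,ping] C:[done] D:[start]

Answer: ok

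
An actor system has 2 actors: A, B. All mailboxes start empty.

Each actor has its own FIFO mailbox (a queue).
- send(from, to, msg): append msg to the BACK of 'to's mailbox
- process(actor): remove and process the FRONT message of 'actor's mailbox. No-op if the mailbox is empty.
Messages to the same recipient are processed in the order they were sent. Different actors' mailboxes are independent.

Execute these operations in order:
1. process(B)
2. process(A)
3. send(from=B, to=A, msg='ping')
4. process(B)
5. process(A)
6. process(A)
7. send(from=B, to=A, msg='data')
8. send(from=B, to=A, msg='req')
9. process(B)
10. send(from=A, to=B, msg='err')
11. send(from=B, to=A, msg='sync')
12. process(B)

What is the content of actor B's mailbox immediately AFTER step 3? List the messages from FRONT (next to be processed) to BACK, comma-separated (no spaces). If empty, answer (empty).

After 1 (process(B)): A:[] B:[]
After 2 (process(A)): A:[] B:[]
After 3 (send(from=B, to=A, msg='ping')): A:[ping] B:[]

(empty)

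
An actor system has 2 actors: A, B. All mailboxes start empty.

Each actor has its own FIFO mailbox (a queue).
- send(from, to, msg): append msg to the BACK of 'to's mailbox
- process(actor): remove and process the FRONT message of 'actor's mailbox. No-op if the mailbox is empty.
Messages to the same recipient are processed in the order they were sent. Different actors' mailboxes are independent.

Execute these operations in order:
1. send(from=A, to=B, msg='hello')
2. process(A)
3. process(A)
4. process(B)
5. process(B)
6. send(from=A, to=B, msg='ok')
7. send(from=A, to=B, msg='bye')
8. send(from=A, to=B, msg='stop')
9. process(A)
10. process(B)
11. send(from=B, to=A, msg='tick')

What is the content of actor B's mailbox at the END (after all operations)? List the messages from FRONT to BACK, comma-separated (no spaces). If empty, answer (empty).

After 1 (send(from=A, to=B, msg='hello')): A:[] B:[hello]
After 2 (process(A)): A:[] B:[hello]
After 3 (process(A)): A:[] B:[hello]
After 4 (process(B)): A:[] B:[]
After 5 (process(B)): A:[] B:[]
After 6 (send(from=A, to=B, msg='ok')): A:[] B:[ok]
After 7 (send(from=A, to=B, msg='bye')): A:[] B:[ok,bye]
After 8 (send(from=A, to=B, msg='stop')): A:[] B:[ok,bye,stop]
After 9 (process(A)): A:[] B:[ok,bye,stop]
After 10 (process(B)): A:[] B:[bye,stop]
After 11 (send(from=B, to=A, msg='tick')): A:[tick] B:[bye,stop]

Answer: bye,stop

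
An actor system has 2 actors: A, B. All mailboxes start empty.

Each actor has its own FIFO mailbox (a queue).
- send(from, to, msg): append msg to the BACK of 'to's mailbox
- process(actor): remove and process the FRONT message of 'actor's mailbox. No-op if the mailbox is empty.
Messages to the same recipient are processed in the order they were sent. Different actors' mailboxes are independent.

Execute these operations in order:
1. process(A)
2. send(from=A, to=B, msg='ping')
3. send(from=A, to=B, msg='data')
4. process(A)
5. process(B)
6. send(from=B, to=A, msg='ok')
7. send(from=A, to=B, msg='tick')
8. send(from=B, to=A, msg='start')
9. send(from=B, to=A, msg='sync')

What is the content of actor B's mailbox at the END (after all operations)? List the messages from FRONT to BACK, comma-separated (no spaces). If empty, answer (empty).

After 1 (process(A)): A:[] B:[]
After 2 (send(from=A, to=B, msg='ping')): A:[] B:[ping]
After 3 (send(from=A, to=B, msg='data')): A:[] B:[ping,data]
After 4 (process(A)): A:[] B:[ping,data]
After 5 (process(B)): A:[] B:[data]
After 6 (send(from=B, to=A, msg='ok')): A:[ok] B:[data]
After 7 (send(from=A, to=B, msg='tick')): A:[ok] B:[data,tick]
After 8 (send(from=B, to=A, msg='start')): A:[ok,start] B:[data,tick]
After 9 (send(from=B, to=A, msg='sync')): A:[ok,start,sync] B:[data,tick]

Answer: data,tick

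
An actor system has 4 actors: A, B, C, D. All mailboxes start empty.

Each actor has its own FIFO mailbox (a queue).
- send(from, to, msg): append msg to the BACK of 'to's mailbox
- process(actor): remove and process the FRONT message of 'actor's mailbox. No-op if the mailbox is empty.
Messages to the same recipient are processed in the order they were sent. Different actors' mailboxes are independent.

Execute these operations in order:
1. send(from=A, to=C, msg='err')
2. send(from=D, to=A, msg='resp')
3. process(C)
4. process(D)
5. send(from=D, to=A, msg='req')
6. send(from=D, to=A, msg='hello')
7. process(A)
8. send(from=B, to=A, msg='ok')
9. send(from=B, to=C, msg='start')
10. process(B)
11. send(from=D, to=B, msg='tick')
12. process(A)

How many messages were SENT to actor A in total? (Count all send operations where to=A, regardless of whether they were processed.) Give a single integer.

Answer: 4

Derivation:
After 1 (send(from=A, to=C, msg='err')): A:[] B:[] C:[err] D:[]
After 2 (send(from=D, to=A, msg='resp')): A:[resp] B:[] C:[err] D:[]
After 3 (process(C)): A:[resp] B:[] C:[] D:[]
After 4 (process(D)): A:[resp] B:[] C:[] D:[]
After 5 (send(from=D, to=A, msg='req')): A:[resp,req] B:[] C:[] D:[]
After 6 (send(from=D, to=A, msg='hello')): A:[resp,req,hello] B:[] C:[] D:[]
After 7 (process(A)): A:[req,hello] B:[] C:[] D:[]
After 8 (send(from=B, to=A, msg='ok')): A:[req,hello,ok] B:[] C:[] D:[]
After 9 (send(from=B, to=C, msg='start')): A:[req,hello,ok] B:[] C:[start] D:[]
After 10 (process(B)): A:[req,hello,ok] B:[] C:[start] D:[]
After 11 (send(from=D, to=B, msg='tick')): A:[req,hello,ok] B:[tick] C:[start] D:[]
After 12 (process(A)): A:[hello,ok] B:[tick] C:[start] D:[]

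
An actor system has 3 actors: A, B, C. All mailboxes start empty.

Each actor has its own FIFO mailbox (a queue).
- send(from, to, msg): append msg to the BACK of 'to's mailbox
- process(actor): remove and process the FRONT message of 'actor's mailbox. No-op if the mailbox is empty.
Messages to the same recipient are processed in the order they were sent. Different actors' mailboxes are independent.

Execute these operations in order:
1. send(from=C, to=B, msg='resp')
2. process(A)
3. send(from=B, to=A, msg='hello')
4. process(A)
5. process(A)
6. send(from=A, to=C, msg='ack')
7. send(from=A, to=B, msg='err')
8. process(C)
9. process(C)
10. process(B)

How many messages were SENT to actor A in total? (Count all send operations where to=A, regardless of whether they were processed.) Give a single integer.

Answer: 1

Derivation:
After 1 (send(from=C, to=B, msg='resp')): A:[] B:[resp] C:[]
After 2 (process(A)): A:[] B:[resp] C:[]
After 3 (send(from=B, to=A, msg='hello')): A:[hello] B:[resp] C:[]
After 4 (process(A)): A:[] B:[resp] C:[]
After 5 (process(A)): A:[] B:[resp] C:[]
After 6 (send(from=A, to=C, msg='ack')): A:[] B:[resp] C:[ack]
After 7 (send(from=A, to=B, msg='err')): A:[] B:[resp,err] C:[ack]
After 8 (process(C)): A:[] B:[resp,err] C:[]
After 9 (process(C)): A:[] B:[resp,err] C:[]
After 10 (process(B)): A:[] B:[err] C:[]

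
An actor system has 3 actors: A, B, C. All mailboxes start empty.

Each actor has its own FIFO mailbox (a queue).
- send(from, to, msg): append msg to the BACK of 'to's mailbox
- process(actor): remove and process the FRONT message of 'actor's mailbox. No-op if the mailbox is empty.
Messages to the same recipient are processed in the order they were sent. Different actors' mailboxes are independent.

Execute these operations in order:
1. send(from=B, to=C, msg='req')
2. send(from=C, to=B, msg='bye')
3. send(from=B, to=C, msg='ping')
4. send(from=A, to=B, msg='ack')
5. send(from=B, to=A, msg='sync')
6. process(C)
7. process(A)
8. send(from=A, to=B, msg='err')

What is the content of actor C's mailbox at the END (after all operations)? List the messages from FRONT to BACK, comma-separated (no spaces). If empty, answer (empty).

Answer: ping

Derivation:
After 1 (send(from=B, to=C, msg='req')): A:[] B:[] C:[req]
After 2 (send(from=C, to=B, msg='bye')): A:[] B:[bye] C:[req]
After 3 (send(from=B, to=C, msg='ping')): A:[] B:[bye] C:[req,ping]
After 4 (send(from=A, to=B, msg='ack')): A:[] B:[bye,ack] C:[req,ping]
After 5 (send(from=B, to=A, msg='sync')): A:[sync] B:[bye,ack] C:[req,ping]
After 6 (process(C)): A:[sync] B:[bye,ack] C:[ping]
After 7 (process(A)): A:[] B:[bye,ack] C:[ping]
After 8 (send(from=A, to=B, msg='err')): A:[] B:[bye,ack,err] C:[ping]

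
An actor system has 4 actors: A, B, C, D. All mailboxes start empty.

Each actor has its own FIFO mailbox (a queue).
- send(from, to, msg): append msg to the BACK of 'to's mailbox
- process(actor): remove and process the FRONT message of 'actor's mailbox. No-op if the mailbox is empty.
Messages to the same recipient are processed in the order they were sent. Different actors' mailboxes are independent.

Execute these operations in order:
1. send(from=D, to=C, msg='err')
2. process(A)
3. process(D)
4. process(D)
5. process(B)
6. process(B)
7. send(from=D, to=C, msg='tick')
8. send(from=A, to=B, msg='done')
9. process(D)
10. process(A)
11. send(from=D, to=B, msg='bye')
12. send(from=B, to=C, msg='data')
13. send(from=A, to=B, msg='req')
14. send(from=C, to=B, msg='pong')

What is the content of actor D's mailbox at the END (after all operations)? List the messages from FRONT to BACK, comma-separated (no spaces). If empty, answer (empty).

Answer: (empty)

Derivation:
After 1 (send(from=D, to=C, msg='err')): A:[] B:[] C:[err] D:[]
After 2 (process(A)): A:[] B:[] C:[err] D:[]
After 3 (process(D)): A:[] B:[] C:[err] D:[]
After 4 (process(D)): A:[] B:[] C:[err] D:[]
After 5 (process(B)): A:[] B:[] C:[err] D:[]
After 6 (process(B)): A:[] B:[] C:[err] D:[]
After 7 (send(from=D, to=C, msg='tick')): A:[] B:[] C:[err,tick] D:[]
After 8 (send(from=A, to=B, msg='done')): A:[] B:[done] C:[err,tick] D:[]
After 9 (process(D)): A:[] B:[done] C:[err,tick] D:[]
After 10 (process(A)): A:[] B:[done] C:[err,tick] D:[]
After 11 (send(from=D, to=B, msg='bye')): A:[] B:[done,bye] C:[err,tick] D:[]
After 12 (send(from=B, to=C, msg='data')): A:[] B:[done,bye] C:[err,tick,data] D:[]
After 13 (send(from=A, to=B, msg='req')): A:[] B:[done,bye,req] C:[err,tick,data] D:[]
After 14 (send(from=C, to=B, msg='pong')): A:[] B:[done,bye,req,pong] C:[err,tick,data] D:[]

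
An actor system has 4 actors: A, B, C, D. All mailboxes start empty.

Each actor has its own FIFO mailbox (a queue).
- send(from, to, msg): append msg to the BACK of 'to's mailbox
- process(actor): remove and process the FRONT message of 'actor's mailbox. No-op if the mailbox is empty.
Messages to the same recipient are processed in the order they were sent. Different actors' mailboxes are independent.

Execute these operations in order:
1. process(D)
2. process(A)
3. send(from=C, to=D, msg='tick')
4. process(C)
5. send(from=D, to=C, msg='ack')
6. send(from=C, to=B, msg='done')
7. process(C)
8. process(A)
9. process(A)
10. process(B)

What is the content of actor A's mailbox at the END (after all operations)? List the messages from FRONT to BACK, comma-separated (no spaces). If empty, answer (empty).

Answer: (empty)

Derivation:
After 1 (process(D)): A:[] B:[] C:[] D:[]
After 2 (process(A)): A:[] B:[] C:[] D:[]
After 3 (send(from=C, to=D, msg='tick')): A:[] B:[] C:[] D:[tick]
After 4 (process(C)): A:[] B:[] C:[] D:[tick]
After 5 (send(from=D, to=C, msg='ack')): A:[] B:[] C:[ack] D:[tick]
After 6 (send(from=C, to=B, msg='done')): A:[] B:[done] C:[ack] D:[tick]
After 7 (process(C)): A:[] B:[done] C:[] D:[tick]
After 8 (process(A)): A:[] B:[done] C:[] D:[tick]
After 9 (process(A)): A:[] B:[done] C:[] D:[tick]
After 10 (process(B)): A:[] B:[] C:[] D:[tick]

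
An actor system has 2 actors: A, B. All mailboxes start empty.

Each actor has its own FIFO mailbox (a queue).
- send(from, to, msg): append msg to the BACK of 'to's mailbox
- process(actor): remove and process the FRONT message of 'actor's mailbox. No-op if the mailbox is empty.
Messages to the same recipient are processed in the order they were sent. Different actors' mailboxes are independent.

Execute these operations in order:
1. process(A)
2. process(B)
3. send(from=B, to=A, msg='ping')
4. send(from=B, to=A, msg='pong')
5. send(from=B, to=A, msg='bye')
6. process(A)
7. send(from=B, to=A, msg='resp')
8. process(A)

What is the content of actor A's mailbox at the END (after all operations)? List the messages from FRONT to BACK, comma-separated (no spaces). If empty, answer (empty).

Answer: bye,resp

Derivation:
After 1 (process(A)): A:[] B:[]
After 2 (process(B)): A:[] B:[]
After 3 (send(from=B, to=A, msg='ping')): A:[ping] B:[]
After 4 (send(from=B, to=A, msg='pong')): A:[ping,pong] B:[]
After 5 (send(from=B, to=A, msg='bye')): A:[ping,pong,bye] B:[]
After 6 (process(A)): A:[pong,bye] B:[]
After 7 (send(from=B, to=A, msg='resp')): A:[pong,bye,resp] B:[]
After 8 (process(A)): A:[bye,resp] B:[]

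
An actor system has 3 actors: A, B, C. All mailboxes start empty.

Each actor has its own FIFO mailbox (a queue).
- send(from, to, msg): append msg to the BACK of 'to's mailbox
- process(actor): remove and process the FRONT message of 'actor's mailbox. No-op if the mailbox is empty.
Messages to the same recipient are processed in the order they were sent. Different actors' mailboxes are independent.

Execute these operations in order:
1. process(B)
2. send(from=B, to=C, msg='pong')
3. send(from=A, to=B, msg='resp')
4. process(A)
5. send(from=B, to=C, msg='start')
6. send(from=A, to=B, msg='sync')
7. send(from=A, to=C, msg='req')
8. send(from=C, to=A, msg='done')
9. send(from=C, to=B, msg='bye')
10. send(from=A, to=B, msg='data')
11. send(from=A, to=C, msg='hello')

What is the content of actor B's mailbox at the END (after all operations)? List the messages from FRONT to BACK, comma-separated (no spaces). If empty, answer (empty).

After 1 (process(B)): A:[] B:[] C:[]
After 2 (send(from=B, to=C, msg='pong')): A:[] B:[] C:[pong]
After 3 (send(from=A, to=B, msg='resp')): A:[] B:[resp] C:[pong]
After 4 (process(A)): A:[] B:[resp] C:[pong]
After 5 (send(from=B, to=C, msg='start')): A:[] B:[resp] C:[pong,start]
After 6 (send(from=A, to=B, msg='sync')): A:[] B:[resp,sync] C:[pong,start]
After 7 (send(from=A, to=C, msg='req')): A:[] B:[resp,sync] C:[pong,start,req]
After 8 (send(from=C, to=A, msg='done')): A:[done] B:[resp,sync] C:[pong,start,req]
After 9 (send(from=C, to=B, msg='bye')): A:[done] B:[resp,sync,bye] C:[pong,start,req]
After 10 (send(from=A, to=B, msg='data')): A:[done] B:[resp,sync,bye,data] C:[pong,start,req]
After 11 (send(from=A, to=C, msg='hello')): A:[done] B:[resp,sync,bye,data] C:[pong,start,req,hello]

Answer: resp,sync,bye,data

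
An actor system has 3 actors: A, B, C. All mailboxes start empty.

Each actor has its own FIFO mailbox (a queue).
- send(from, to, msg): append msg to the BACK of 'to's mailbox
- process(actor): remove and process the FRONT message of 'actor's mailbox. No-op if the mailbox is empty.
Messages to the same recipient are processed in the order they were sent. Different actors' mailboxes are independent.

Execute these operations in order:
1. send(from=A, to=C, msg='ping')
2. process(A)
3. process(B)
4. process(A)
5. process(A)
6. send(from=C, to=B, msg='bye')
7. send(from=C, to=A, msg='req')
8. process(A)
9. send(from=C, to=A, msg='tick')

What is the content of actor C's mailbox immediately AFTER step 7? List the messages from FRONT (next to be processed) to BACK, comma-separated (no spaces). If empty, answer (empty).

After 1 (send(from=A, to=C, msg='ping')): A:[] B:[] C:[ping]
After 2 (process(A)): A:[] B:[] C:[ping]
After 3 (process(B)): A:[] B:[] C:[ping]
After 4 (process(A)): A:[] B:[] C:[ping]
After 5 (process(A)): A:[] B:[] C:[ping]
After 6 (send(from=C, to=B, msg='bye')): A:[] B:[bye] C:[ping]
After 7 (send(from=C, to=A, msg='req')): A:[req] B:[bye] C:[ping]

ping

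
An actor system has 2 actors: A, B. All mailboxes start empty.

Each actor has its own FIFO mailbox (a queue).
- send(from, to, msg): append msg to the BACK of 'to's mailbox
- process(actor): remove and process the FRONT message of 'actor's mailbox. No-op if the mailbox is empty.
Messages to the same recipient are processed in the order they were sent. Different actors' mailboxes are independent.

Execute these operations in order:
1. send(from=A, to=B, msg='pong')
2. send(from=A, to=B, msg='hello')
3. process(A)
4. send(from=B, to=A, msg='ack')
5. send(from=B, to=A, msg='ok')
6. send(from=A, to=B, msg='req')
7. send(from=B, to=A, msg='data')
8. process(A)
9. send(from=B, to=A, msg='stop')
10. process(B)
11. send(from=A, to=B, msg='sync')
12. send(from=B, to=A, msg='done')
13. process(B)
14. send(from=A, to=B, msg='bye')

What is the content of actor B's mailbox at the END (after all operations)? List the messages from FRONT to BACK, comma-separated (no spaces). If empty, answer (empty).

Answer: req,sync,bye

Derivation:
After 1 (send(from=A, to=B, msg='pong')): A:[] B:[pong]
After 2 (send(from=A, to=B, msg='hello')): A:[] B:[pong,hello]
After 3 (process(A)): A:[] B:[pong,hello]
After 4 (send(from=B, to=A, msg='ack')): A:[ack] B:[pong,hello]
After 5 (send(from=B, to=A, msg='ok')): A:[ack,ok] B:[pong,hello]
After 6 (send(from=A, to=B, msg='req')): A:[ack,ok] B:[pong,hello,req]
After 7 (send(from=B, to=A, msg='data')): A:[ack,ok,data] B:[pong,hello,req]
After 8 (process(A)): A:[ok,data] B:[pong,hello,req]
After 9 (send(from=B, to=A, msg='stop')): A:[ok,data,stop] B:[pong,hello,req]
After 10 (process(B)): A:[ok,data,stop] B:[hello,req]
After 11 (send(from=A, to=B, msg='sync')): A:[ok,data,stop] B:[hello,req,sync]
After 12 (send(from=B, to=A, msg='done')): A:[ok,data,stop,done] B:[hello,req,sync]
After 13 (process(B)): A:[ok,data,stop,done] B:[req,sync]
After 14 (send(from=A, to=B, msg='bye')): A:[ok,data,stop,done] B:[req,sync,bye]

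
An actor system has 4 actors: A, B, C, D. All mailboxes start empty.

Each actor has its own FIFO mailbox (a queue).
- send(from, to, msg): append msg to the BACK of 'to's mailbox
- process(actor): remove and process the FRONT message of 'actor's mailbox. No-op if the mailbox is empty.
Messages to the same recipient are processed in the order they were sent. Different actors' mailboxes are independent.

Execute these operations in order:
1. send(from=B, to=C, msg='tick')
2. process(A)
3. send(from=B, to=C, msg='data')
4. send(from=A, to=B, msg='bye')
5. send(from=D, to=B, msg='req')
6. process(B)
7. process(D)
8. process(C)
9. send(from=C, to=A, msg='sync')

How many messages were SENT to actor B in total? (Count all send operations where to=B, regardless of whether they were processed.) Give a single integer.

Answer: 2

Derivation:
After 1 (send(from=B, to=C, msg='tick')): A:[] B:[] C:[tick] D:[]
After 2 (process(A)): A:[] B:[] C:[tick] D:[]
After 3 (send(from=B, to=C, msg='data')): A:[] B:[] C:[tick,data] D:[]
After 4 (send(from=A, to=B, msg='bye')): A:[] B:[bye] C:[tick,data] D:[]
After 5 (send(from=D, to=B, msg='req')): A:[] B:[bye,req] C:[tick,data] D:[]
After 6 (process(B)): A:[] B:[req] C:[tick,data] D:[]
After 7 (process(D)): A:[] B:[req] C:[tick,data] D:[]
After 8 (process(C)): A:[] B:[req] C:[data] D:[]
After 9 (send(from=C, to=A, msg='sync')): A:[sync] B:[req] C:[data] D:[]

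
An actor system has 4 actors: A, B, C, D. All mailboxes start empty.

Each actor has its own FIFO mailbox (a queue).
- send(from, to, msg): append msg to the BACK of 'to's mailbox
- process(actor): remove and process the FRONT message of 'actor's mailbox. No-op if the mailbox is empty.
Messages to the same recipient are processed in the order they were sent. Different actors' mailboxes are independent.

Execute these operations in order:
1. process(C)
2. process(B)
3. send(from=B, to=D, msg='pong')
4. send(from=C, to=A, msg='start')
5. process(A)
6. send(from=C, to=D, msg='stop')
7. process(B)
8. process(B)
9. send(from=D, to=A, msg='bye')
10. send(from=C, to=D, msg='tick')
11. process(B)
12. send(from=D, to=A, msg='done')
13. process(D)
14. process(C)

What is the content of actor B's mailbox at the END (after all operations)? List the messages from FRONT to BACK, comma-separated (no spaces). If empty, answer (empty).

After 1 (process(C)): A:[] B:[] C:[] D:[]
After 2 (process(B)): A:[] B:[] C:[] D:[]
After 3 (send(from=B, to=D, msg='pong')): A:[] B:[] C:[] D:[pong]
After 4 (send(from=C, to=A, msg='start')): A:[start] B:[] C:[] D:[pong]
After 5 (process(A)): A:[] B:[] C:[] D:[pong]
After 6 (send(from=C, to=D, msg='stop')): A:[] B:[] C:[] D:[pong,stop]
After 7 (process(B)): A:[] B:[] C:[] D:[pong,stop]
After 8 (process(B)): A:[] B:[] C:[] D:[pong,stop]
After 9 (send(from=D, to=A, msg='bye')): A:[bye] B:[] C:[] D:[pong,stop]
After 10 (send(from=C, to=D, msg='tick')): A:[bye] B:[] C:[] D:[pong,stop,tick]
After 11 (process(B)): A:[bye] B:[] C:[] D:[pong,stop,tick]
After 12 (send(from=D, to=A, msg='done')): A:[bye,done] B:[] C:[] D:[pong,stop,tick]
After 13 (process(D)): A:[bye,done] B:[] C:[] D:[stop,tick]
After 14 (process(C)): A:[bye,done] B:[] C:[] D:[stop,tick]

Answer: (empty)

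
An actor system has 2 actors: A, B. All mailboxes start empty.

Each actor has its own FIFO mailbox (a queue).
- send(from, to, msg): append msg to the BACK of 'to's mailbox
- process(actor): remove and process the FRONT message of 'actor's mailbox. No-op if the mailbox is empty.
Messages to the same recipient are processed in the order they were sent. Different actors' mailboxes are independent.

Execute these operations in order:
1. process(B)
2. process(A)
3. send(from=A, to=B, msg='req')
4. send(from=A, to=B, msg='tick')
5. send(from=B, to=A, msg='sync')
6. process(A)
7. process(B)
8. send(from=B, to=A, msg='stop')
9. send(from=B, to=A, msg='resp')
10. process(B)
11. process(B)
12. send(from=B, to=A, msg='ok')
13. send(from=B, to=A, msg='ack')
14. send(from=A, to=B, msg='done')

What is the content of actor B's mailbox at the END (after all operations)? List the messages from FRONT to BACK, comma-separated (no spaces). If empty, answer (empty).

After 1 (process(B)): A:[] B:[]
After 2 (process(A)): A:[] B:[]
After 3 (send(from=A, to=B, msg='req')): A:[] B:[req]
After 4 (send(from=A, to=B, msg='tick')): A:[] B:[req,tick]
After 5 (send(from=B, to=A, msg='sync')): A:[sync] B:[req,tick]
After 6 (process(A)): A:[] B:[req,tick]
After 7 (process(B)): A:[] B:[tick]
After 8 (send(from=B, to=A, msg='stop')): A:[stop] B:[tick]
After 9 (send(from=B, to=A, msg='resp')): A:[stop,resp] B:[tick]
After 10 (process(B)): A:[stop,resp] B:[]
After 11 (process(B)): A:[stop,resp] B:[]
After 12 (send(from=B, to=A, msg='ok')): A:[stop,resp,ok] B:[]
After 13 (send(from=B, to=A, msg='ack')): A:[stop,resp,ok,ack] B:[]
After 14 (send(from=A, to=B, msg='done')): A:[stop,resp,ok,ack] B:[done]

Answer: done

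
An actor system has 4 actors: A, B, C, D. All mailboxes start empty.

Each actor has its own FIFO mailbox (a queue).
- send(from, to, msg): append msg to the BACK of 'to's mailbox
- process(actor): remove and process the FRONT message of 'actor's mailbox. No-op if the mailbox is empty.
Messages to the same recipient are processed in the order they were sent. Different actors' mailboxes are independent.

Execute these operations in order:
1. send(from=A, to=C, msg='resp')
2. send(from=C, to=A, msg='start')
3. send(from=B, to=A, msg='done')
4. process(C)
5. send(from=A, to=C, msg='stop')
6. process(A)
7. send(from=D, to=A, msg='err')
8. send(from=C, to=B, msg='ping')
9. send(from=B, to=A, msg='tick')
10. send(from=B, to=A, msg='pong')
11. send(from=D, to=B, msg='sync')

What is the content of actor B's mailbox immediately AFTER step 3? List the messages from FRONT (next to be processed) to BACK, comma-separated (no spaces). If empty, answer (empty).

After 1 (send(from=A, to=C, msg='resp')): A:[] B:[] C:[resp] D:[]
After 2 (send(from=C, to=A, msg='start')): A:[start] B:[] C:[resp] D:[]
After 3 (send(from=B, to=A, msg='done')): A:[start,done] B:[] C:[resp] D:[]

(empty)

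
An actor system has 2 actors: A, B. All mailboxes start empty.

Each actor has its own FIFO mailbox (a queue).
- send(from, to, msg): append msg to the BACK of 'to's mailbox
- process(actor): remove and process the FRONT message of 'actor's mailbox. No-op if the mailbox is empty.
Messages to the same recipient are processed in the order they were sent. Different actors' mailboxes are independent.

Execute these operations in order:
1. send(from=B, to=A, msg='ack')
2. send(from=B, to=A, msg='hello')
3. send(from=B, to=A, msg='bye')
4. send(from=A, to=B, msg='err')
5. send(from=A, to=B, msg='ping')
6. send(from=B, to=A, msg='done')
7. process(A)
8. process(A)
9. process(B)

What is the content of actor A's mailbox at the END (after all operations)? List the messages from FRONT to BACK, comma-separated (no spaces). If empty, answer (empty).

Answer: bye,done

Derivation:
After 1 (send(from=B, to=A, msg='ack')): A:[ack] B:[]
After 2 (send(from=B, to=A, msg='hello')): A:[ack,hello] B:[]
After 3 (send(from=B, to=A, msg='bye')): A:[ack,hello,bye] B:[]
After 4 (send(from=A, to=B, msg='err')): A:[ack,hello,bye] B:[err]
After 5 (send(from=A, to=B, msg='ping')): A:[ack,hello,bye] B:[err,ping]
After 6 (send(from=B, to=A, msg='done')): A:[ack,hello,bye,done] B:[err,ping]
After 7 (process(A)): A:[hello,bye,done] B:[err,ping]
After 8 (process(A)): A:[bye,done] B:[err,ping]
After 9 (process(B)): A:[bye,done] B:[ping]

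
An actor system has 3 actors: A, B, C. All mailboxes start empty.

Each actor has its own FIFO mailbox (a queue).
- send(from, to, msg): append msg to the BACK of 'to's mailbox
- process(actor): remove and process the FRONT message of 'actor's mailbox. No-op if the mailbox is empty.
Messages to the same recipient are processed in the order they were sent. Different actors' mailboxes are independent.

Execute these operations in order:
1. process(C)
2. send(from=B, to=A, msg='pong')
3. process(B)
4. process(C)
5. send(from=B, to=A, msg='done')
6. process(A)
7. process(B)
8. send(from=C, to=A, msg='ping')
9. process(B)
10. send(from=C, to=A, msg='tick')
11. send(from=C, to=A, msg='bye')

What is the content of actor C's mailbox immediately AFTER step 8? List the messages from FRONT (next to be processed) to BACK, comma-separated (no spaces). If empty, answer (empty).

After 1 (process(C)): A:[] B:[] C:[]
After 2 (send(from=B, to=A, msg='pong')): A:[pong] B:[] C:[]
After 3 (process(B)): A:[pong] B:[] C:[]
After 4 (process(C)): A:[pong] B:[] C:[]
After 5 (send(from=B, to=A, msg='done')): A:[pong,done] B:[] C:[]
After 6 (process(A)): A:[done] B:[] C:[]
After 7 (process(B)): A:[done] B:[] C:[]
After 8 (send(from=C, to=A, msg='ping')): A:[done,ping] B:[] C:[]

(empty)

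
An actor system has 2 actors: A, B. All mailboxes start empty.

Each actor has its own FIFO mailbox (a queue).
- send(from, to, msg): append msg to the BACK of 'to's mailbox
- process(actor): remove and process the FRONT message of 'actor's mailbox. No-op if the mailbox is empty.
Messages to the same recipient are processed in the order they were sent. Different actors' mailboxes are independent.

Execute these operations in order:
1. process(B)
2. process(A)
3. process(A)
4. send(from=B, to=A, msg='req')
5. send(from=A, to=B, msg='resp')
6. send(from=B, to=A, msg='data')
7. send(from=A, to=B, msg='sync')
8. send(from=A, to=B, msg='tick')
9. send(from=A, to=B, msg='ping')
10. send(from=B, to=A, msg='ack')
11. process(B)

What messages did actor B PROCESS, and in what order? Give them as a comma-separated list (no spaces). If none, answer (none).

Answer: resp

Derivation:
After 1 (process(B)): A:[] B:[]
After 2 (process(A)): A:[] B:[]
After 3 (process(A)): A:[] B:[]
After 4 (send(from=B, to=A, msg='req')): A:[req] B:[]
After 5 (send(from=A, to=B, msg='resp')): A:[req] B:[resp]
After 6 (send(from=B, to=A, msg='data')): A:[req,data] B:[resp]
After 7 (send(from=A, to=B, msg='sync')): A:[req,data] B:[resp,sync]
After 8 (send(from=A, to=B, msg='tick')): A:[req,data] B:[resp,sync,tick]
After 9 (send(from=A, to=B, msg='ping')): A:[req,data] B:[resp,sync,tick,ping]
After 10 (send(from=B, to=A, msg='ack')): A:[req,data,ack] B:[resp,sync,tick,ping]
After 11 (process(B)): A:[req,data,ack] B:[sync,tick,ping]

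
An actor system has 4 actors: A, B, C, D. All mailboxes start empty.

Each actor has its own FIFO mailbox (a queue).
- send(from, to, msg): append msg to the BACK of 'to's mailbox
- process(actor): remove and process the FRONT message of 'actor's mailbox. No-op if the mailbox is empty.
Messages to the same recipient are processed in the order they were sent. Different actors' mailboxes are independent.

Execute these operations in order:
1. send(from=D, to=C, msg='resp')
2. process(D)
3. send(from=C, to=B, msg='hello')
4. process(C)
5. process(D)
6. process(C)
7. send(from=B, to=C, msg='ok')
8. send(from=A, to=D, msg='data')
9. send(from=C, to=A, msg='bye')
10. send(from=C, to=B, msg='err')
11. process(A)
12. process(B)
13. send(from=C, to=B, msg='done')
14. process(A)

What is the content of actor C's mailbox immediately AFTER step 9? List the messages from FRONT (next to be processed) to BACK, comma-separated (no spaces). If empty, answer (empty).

After 1 (send(from=D, to=C, msg='resp')): A:[] B:[] C:[resp] D:[]
After 2 (process(D)): A:[] B:[] C:[resp] D:[]
After 3 (send(from=C, to=B, msg='hello')): A:[] B:[hello] C:[resp] D:[]
After 4 (process(C)): A:[] B:[hello] C:[] D:[]
After 5 (process(D)): A:[] B:[hello] C:[] D:[]
After 6 (process(C)): A:[] B:[hello] C:[] D:[]
After 7 (send(from=B, to=C, msg='ok')): A:[] B:[hello] C:[ok] D:[]
After 8 (send(from=A, to=D, msg='data')): A:[] B:[hello] C:[ok] D:[data]
After 9 (send(from=C, to=A, msg='bye')): A:[bye] B:[hello] C:[ok] D:[data]

ok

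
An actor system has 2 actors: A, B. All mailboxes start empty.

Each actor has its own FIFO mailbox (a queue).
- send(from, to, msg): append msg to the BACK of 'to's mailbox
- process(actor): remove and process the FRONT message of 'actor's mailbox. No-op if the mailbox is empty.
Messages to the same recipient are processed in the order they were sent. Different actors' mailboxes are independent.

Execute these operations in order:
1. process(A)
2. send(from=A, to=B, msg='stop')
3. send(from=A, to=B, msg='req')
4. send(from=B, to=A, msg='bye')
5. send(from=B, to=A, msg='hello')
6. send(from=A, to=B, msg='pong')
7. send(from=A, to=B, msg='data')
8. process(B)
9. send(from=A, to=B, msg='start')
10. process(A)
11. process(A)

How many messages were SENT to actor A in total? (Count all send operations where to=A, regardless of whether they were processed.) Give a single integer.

After 1 (process(A)): A:[] B:[]
After 2 (send(from=A, to=B, msg='stop')): A:[] B:[stop]
After 3 (send(from=A, to=B, msg='req')): A:[] B:[stop,req]
After 4 (send(from=B, to=A, msg='bye')): A:[bye] B:[stop,req]
After 5 (send(from=B, to=A, msg='hello')): A:[bye,hello] B:[stop,req]
After 6 (send(from=A, to=B, msg='pong')): A:[bye,hello] B:[stop,req,pong]
After 7 (send(from=A, to=B, msg='data')): A:[bye,hello] B:[stop,req,pong,data]
After 8 (process(B)): A:[bye,hello] B:[req,pong,data]
After 9 (send(from=A, to=B, msg='start')): A:[bye,hello] B:[req,pong,data,start]
After 10 (process(A)): A:[hello] B:[req,pong,data,start]
After 11 (process(A)): A:[] B:[req,pong,data,start]

Answer: 2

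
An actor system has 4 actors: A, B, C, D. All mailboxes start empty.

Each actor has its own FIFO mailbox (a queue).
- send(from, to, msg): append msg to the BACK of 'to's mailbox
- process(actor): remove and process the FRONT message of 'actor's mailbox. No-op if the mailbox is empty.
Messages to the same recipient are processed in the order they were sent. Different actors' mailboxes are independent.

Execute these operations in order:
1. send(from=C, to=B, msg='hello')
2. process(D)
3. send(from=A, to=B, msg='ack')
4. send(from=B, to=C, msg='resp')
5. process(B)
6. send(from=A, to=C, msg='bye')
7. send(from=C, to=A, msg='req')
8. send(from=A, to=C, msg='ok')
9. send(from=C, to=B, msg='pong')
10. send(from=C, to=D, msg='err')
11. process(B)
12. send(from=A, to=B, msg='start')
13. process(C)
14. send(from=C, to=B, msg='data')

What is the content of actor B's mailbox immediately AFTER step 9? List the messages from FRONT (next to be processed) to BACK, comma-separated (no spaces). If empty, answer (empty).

After 1 (send(from=C, to=B, msg='hello')): A:[] B:[hello] C:[] D:[]
After 2 (process(D)): A:[] B:[hello] C:[] D:[]
After 3 (send(from=A, to=B, msg='ack')): A:[] B:[hello,ack] C:[] D:[]
After 4 (send(from=B, to=C, msg='resp')): A:[] B:[hello,ack] C:[resp] D:[]
After 5 (process(B)): A:[] B:[ack] C:[resp] D:[]
After 6 (send(from=A, to=C, msg='bye')): A:[] B:[ack] C:[resp,bye] D:[]
After 7 (send(from=C, to=A, msg='req')): A:[req] B:[ack] C:[resp,bye] D:[]
After 8 (send(from=A, to=C, msg='ok')): A:[req] B:[ack] C:[resp,bye,ok] D:[]
After 9 (send(from=C, to=B, msg='pong')): A:[req] B:[ack,pong] C:[resp,bye,ok] D:[]

ack,pong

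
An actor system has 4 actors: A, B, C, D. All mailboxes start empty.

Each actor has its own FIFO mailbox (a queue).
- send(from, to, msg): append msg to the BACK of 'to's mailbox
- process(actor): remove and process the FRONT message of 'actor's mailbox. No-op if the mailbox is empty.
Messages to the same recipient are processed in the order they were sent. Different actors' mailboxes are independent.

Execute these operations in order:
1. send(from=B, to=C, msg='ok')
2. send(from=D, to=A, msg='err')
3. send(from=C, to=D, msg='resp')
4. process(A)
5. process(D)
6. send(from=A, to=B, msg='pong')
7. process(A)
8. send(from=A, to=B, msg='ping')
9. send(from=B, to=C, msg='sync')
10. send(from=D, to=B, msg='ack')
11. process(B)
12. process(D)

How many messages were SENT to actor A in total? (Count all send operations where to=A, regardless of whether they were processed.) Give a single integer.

After 1 (send(from=B, to=C, msg='ok')): A:[] B:[] C:[ok] D:[]
After 2 (send(from=D, to=A, msg='err')): A:[err] B:[] C:[ok] D:[]
After 3 (send(from=C, to=D, msg='resp')): A:[err] B:[] C:[ok] D:[resp]
After 4 (process(A)): A:[] B:[] C:[ok] D:[resp]
After 5 (process(D)): A:[] B:[] C:[ok] D:[]
After 6 (send(from=A, to=B, msg='pong')): A:[] B:[pong] C:[ok] D:[]
After 7 (process(A)): A:[] B:[pong] C:[ok] D:[]
After 8 (send(from=A, to=B, msg='ping')): A:[] B:[pong,ping] C:[ok] D:[]
After 9 (send(from=B, to=C, msg='sync')): A:[] B:[pong,ping] C:[ok,sync] D:[]
After 10 (send(from=D, to=B, msg='ack')): A:[] B:[pong,ping,ack] C:[ok,sync] D:[]
After 11 (process(B)): A:[] B:[ping,ack] C:[ok,sync] D:[]
After 12 (process(D)): A:[] B:[ping,ack] C:[ok,sync] D:[]

Answer: 1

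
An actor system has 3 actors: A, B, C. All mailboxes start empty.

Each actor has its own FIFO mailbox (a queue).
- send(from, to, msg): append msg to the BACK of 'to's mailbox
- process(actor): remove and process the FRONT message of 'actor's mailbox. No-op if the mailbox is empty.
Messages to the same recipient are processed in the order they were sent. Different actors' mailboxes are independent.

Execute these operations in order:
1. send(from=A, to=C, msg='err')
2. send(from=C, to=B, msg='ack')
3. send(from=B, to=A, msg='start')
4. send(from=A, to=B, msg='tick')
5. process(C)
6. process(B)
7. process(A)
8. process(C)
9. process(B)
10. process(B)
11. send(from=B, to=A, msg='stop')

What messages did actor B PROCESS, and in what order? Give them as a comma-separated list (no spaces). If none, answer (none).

After 1 (send(from=A, to=C, msg='err')): A:[] B:[] C:[err]
After 2 (send(from=C, to=B, msg='ack')): A:[] B:[ack] C:[err]
After 3 (send(from=B, to=A, msg='start')): A:[start] B:[ack] C:[err]
After 4 (send(from=A, to=B, msg='tick')): A:[start] B:[ack,tick] C:[err]
After 5 (process(C)): A:[start] B:[ack,tick] C:[]
After 6 (process(B)): A:[start] B:[tick] C:[]
After 7 (process(A)): A:[] B:[tick] C:[]
After 8 (process(C)): A:[] B:[tick] C:[]
After 9 (process(B)): A:[] B:[] C:[]
After 10 (process(B)): A:[] B:[] C:[]
After 11 (send(from=B, to=A, msg='stop')): A:[stop] B:[] C:[]

Answer: ack,tick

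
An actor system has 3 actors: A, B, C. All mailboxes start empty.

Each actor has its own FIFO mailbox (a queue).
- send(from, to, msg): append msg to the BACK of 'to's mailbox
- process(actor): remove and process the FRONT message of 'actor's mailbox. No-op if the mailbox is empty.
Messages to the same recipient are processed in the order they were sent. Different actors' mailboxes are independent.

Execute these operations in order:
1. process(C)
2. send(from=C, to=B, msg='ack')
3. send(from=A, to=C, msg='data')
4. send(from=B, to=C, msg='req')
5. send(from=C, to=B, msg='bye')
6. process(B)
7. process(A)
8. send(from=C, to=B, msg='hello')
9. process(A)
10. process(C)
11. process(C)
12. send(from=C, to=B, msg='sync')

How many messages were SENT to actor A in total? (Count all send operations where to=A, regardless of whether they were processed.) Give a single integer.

Answer: 0

Derivation:
After 1 (process(C)): A:[] B:[] C:[]
After 2 (send(from=C, to=B, msg='ack')): A:[] B:[ack] C:[]
After 3 (send(from=A, to=C, msg='data')): A:[] B:[ack] C:[data]
After 4 (send(from=B, to=C, msg='req')): A:[] B:[ack] C:[data,req]
After 5 (send(from=C, to=B, msg='bye')): A:[] B:[ack,bye] C:[data,req]
After 6 (process(B)): A:[] B:[bye] C:[data,req]
After 7 (process(A)): A:[] B:[bye] C:[data,req]
After 8 (send(from=C, to=B, msg='hello')): A:[] B:[bye,hello] C:[data,req]
After 9 (process(A)): A:[] B:[bye,hello] C:[data,req]
After 10 (process(C)): A:[] B:[bye,hello] C:[req]
After 11 (process(C)): A:[] B:[bye,hello] C:[]
After 12 (send(from=C, to=B, msg='sync')): A:[] B:[bye,hello,sync] C:[]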